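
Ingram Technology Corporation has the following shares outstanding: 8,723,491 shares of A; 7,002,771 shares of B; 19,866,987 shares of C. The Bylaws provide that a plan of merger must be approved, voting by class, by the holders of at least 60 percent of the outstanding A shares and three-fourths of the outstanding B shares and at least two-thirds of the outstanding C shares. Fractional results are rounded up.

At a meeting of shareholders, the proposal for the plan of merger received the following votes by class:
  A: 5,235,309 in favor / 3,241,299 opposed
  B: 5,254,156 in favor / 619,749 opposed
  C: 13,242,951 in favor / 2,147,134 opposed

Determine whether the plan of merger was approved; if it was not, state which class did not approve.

Not approved — the C shares did not give the required vote.

A: 3/5 of 8723491 = 5234094.60, rounded up to 5234095; 5,234,095 required, 5,235,309 in favor — approved.
B: 3/4 of 7002771 = 5252078.25, rounded up to 5252079; 5,252,079 required, 5,254,156 in favor — approved.
C: 2/3 of 19866987 = 13244658; 13,244,658 required, 13,242,951 in favor — not approved.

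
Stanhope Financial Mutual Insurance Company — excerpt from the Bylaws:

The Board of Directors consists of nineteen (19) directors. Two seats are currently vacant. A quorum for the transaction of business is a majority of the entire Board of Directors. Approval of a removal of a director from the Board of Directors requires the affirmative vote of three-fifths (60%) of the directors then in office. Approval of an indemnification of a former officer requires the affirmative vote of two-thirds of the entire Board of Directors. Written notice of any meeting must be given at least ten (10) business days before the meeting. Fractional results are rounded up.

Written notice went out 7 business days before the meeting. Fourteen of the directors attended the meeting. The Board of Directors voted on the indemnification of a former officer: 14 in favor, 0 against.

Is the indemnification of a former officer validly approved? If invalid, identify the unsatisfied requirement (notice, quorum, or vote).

Invalid — notice requirement not satisfied.

Notice: 7 business days given; 10 required (7 < 10). Not satisfied.
Quorum: 14 present; quorum is 10. Satisfied.
Vote: the indemnification of a former officer requires two-thirds of the entire Board of Directors (19). 2/3 of 19 = 12.67, rounded up to 13, so 13 affirmative votes are needed; 14 voted in favor. Satisfied.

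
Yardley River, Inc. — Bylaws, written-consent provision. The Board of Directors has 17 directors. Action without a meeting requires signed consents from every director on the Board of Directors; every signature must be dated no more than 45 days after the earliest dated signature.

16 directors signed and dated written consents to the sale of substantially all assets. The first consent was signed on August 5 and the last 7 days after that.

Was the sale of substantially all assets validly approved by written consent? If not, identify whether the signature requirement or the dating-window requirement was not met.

Not effective — insufficient signatures.

Signatures required: the unanimous vote of 17 — unanimous means all 17, so 17 needed; 16 signed. Insufficient.
Dating window: the latest signature is 7 days after the earliest; the limit is 45 days. Within the window.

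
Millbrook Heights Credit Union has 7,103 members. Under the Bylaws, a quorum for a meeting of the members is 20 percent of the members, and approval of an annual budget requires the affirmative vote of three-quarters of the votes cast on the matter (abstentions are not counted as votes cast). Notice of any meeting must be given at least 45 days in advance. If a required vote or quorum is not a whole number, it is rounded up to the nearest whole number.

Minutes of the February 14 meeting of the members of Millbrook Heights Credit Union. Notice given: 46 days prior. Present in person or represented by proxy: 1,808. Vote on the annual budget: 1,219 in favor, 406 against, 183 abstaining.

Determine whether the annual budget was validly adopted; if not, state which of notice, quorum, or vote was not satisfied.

Notice: 46 days given; 45 required. Satisfied.
Quorum: 20% of 7,103 = 1,420.60, rounded up to 1,421; 1,808 present. Satisfied.
Vote: requires three-fourths of the votes cast (1,808 − 183 abstaining = 1,625); 3/4 of 1625 = 1218.75, rounded up to 1219, so 1,219 needed; 1,219 in favor. Satisfied.

Valid — all requirements satisfied.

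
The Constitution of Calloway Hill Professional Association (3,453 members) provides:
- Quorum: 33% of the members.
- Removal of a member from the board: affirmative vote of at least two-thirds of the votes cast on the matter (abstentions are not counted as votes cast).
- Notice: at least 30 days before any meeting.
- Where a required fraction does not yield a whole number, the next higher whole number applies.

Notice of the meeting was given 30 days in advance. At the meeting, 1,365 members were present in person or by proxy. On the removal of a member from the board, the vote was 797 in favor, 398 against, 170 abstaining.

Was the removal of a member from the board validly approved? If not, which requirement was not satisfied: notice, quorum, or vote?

Notice: 30 days given; 30 required. Satisfied.
Quorum: 33% of 3,453 = 1,139.49, rounded up to 1,140; 1,365 present. Satisfied.
Vote: requires two-thirds of the votes cast (1,365 − 170 abstaining = 1,195); 2/3 of 1195 = 796.67, rounded up to 797, so 797 needed; 797 in favor. Satisfied.

Valid — all requirements satisfied.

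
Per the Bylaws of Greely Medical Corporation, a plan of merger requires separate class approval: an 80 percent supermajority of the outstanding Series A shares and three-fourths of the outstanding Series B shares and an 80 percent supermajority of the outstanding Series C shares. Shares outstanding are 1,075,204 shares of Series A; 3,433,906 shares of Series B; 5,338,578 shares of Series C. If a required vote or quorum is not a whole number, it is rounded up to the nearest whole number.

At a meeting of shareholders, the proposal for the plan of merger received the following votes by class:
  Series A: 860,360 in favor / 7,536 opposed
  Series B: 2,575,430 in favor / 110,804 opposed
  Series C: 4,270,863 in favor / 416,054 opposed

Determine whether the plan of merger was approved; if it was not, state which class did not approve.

Series A: 4/5 of 1075204 = 860163.20, rounded up to 860164; 860,164 required, 860,360 in favor — approved.
Series B: 3/4 of 3433906 = 2575429.50, rounded up to 2575430; 2,575,430 required, 2,575,430 in favor — approved.
Series C: 4/5 of 5338578 = 4270862.40, rounded up to 4270863; 4,270,863 required, 4,270,863 in favor — approved.

Approved — every class gave the required vote.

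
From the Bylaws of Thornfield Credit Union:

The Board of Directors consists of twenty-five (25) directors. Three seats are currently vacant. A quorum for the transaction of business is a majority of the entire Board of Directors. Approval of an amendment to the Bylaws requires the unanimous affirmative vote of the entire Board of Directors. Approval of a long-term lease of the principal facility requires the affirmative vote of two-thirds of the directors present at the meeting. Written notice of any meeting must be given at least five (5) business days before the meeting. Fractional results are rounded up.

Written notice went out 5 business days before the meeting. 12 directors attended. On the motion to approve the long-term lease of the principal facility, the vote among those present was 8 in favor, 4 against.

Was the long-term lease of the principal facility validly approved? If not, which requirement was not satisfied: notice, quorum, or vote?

Notice: 5 business days given; 5 required (5 ≥ 5). Satisfied.
Quorum: 12 present; quorum is 13. Not satisfied.
Vote: the long-term lease of the principal facility requires two-thirds of the directors present (12). 2/3 of 12 = 8, so 8 affirmative votes are needed; 8 voted in favor. Satisfied. (Moot — without a quorum no business can be validly transacted.)

Invalid — quorum requirement not satisfied.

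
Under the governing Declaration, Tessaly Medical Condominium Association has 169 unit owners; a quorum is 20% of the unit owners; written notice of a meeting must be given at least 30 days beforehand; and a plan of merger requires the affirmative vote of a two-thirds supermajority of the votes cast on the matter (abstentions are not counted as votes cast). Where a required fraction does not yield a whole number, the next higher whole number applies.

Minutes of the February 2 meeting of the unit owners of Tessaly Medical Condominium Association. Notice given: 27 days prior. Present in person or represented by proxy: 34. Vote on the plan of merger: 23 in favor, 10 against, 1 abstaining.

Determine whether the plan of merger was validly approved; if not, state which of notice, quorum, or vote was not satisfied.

Notice: 27 days given; 30 required. Not satisfied.
Quorum: 20% of 169 = 33.80, rounded up to 34; 34 present. Satisfied.
Vote: requires two-thirds of the votes cast (34 − 1 abstaining = 33); 2/3 of 33 = 22, so 22 needed; 23 in favor. Satisfied.

Invalid — notice requirement not satisfied.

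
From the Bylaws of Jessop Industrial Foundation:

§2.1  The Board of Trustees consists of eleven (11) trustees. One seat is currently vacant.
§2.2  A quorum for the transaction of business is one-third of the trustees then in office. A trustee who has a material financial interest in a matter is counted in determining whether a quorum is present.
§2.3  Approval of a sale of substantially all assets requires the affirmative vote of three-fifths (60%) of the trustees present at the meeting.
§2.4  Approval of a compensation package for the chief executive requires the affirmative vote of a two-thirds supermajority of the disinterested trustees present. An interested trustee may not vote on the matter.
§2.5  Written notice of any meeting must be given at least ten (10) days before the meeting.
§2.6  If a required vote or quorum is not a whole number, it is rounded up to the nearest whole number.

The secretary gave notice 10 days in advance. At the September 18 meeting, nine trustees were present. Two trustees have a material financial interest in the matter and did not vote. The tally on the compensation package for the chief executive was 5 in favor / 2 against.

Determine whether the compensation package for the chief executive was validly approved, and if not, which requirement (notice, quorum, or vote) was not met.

Valid — all requirements satisfied.

Notice: 10 days given; 10 required (10 ≥ 10). Satisfied.
Quorum: 9 present (interested trustees count toward quorum); quorum is 4. Satisfied.
Vote: the compensation package for the chief executive requires two-thirds of the disinterested trustees present (9 − 2 = 7). 2/3 of 7 = 4.67, rounded up to 5, so 5 affirmative votes are needed; 5 voted in favor. Satisfied.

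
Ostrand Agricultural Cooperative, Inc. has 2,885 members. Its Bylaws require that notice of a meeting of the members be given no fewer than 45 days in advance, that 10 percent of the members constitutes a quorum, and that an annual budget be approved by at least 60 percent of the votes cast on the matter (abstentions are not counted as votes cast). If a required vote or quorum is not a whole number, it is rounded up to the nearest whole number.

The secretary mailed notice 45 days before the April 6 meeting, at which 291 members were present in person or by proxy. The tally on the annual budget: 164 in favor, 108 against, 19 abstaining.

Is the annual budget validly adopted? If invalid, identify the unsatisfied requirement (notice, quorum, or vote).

Notice: 45 days given; 45 required. Satisfied.
Quorum: 10% of 2,885 = 288.50, rounded up to 289; 291 present. Satisfied.
Vote: requires three-fifths of the votes cast (291 − 19 abstaining = 272); 3/5 of 272 = 163.20, rounded up to 164, so 164 needed; 164 in favor. Satisfied.

Valid — all requirements satisfied.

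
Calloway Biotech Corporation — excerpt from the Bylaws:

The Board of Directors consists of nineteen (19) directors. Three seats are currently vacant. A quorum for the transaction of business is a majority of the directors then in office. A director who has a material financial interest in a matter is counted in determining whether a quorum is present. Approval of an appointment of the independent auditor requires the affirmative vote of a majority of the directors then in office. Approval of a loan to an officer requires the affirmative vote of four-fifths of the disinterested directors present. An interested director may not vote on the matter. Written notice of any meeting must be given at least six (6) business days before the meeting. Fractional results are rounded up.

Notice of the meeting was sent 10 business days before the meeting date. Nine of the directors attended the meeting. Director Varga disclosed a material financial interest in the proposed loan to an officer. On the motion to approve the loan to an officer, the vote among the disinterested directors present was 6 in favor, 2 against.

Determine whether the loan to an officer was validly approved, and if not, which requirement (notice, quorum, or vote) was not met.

Invalid — vote requirement not satisfied.

Notice: 10 business days given; 6 required (10 ≥ 6). Satisfied.
Quorum: 9 present (interested directors count toward quorum); quorum is 9. Satisfied.
Vote: the loan to an officer requires four-fifths of the disinterested directors present (9 − 1 = 8). 4/5 of 8 = 6.40, rounded up to 7, so 7 affirmative votes are needed; 6 voted in favor. Not satisfied.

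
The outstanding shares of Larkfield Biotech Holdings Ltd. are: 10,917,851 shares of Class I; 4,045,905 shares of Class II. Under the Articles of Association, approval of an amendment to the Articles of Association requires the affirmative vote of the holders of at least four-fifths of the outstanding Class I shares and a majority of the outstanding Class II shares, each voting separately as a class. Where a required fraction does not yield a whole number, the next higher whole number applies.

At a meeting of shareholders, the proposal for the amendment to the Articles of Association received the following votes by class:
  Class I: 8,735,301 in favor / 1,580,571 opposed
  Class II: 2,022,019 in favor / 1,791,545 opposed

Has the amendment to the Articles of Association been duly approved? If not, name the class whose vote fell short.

Class I: 4/5 of 10917851 = 8734280.80, rounded up to 8734281; 8,734,281 required, 8,735,301 in favor — approved.
Class II: a majority of 4045905 is 2022953; 2,022,953 required, 2,022,019 in favor — not approved.

Not approved — the Class II shares did not give the required vote.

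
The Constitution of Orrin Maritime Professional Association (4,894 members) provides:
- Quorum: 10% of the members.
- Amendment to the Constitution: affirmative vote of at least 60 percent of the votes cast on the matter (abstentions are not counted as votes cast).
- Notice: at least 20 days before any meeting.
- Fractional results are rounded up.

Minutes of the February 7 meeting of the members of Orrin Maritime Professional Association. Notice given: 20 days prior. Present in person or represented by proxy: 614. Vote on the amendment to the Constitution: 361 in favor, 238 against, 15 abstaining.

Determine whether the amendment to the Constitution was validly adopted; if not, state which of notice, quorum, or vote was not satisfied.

Notice: 20 days given; 20 required. Satisfied.
Quorum: 10% of 4,894 = 489.40, rounded up to 490; 614 present. Satisfied.
Vote: requires three-fifths of the votes cast (614 − 15 abstaining = 599); 3/5 of 599 = 359.40, rounded up to 360, so 360 needed; 361 in favor. Satisfied.

Valid — all requirements satisfied.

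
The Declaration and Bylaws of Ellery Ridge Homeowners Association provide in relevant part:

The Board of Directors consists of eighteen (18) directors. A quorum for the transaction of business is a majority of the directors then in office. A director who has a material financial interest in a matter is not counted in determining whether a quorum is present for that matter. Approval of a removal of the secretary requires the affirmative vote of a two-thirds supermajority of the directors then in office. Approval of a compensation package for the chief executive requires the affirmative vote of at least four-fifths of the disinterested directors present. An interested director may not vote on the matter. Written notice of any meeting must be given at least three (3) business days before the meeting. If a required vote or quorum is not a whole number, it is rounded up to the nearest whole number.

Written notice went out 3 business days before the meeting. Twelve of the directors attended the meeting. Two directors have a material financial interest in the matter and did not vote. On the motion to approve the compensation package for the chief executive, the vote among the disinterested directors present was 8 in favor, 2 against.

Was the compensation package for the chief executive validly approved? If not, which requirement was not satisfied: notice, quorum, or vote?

Notice: 3 business days given; 3 required (3 ≥ 3). Satisfied.
Quorum: 12 present, but the 2 interested directors do not count, leaving 10. Quorum is 10. Satisfied.
Vote: the compensation package for the chief executive requires four-fifths of the disinterested directors present (12 − 2 = 10). 4/5 of 10 = 8, so 8 affirmative votes are needed; 8 voted in favor. Satisfied.

Valid — all requirements satisfied.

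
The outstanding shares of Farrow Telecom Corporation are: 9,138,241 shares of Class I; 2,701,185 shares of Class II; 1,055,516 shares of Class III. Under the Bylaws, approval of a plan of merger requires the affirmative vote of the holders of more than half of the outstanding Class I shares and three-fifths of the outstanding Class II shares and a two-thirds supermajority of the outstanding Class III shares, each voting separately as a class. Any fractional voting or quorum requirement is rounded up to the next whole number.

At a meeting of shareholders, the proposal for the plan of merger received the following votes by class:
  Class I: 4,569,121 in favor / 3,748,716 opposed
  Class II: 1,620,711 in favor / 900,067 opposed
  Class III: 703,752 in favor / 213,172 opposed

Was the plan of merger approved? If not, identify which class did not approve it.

Approved — every class gave the required vote.

Class I: a majority of 9138241 is 4569121; 4,569,121 required, 4,569,121 in favor — approved.
Class II: 3/5 of 2701185 = 1620711; 1,620,711 required, 1,620,711 in favor — approved.
Class III: 2/3 of 1055516 = 703677.33, rounded up to 703678; 703,678 required, 703,752 in favor — approved.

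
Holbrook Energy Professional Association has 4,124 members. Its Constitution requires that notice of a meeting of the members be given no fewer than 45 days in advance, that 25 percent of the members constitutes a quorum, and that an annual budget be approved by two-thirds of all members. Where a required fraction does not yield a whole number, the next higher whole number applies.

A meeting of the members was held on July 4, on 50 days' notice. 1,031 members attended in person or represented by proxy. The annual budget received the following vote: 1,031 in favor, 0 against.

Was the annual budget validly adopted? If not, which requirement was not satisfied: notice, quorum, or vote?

Invalid — vote requirement not satisfied.

Notice: 50 days given; 45 required. Satisfied.
Quorum: 25% of 4,124 = 1,031; 1,031 present. Satisfied.
Vote: requires two-thirds of all members (4,124); 2/3 of 4124 = 2749.33, rounded up to 2750, so 2,750 needed; 1,031 in favor. Not satisfied.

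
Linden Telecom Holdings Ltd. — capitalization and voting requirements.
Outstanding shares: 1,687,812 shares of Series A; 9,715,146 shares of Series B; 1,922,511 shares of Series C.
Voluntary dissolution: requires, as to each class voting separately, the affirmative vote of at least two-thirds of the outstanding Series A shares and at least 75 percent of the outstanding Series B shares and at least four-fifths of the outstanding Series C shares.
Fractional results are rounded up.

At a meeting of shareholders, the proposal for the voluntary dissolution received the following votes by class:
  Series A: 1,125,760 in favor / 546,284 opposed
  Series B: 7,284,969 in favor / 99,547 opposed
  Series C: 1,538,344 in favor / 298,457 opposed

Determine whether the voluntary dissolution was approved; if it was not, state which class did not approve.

Not approved — the Series B shares did not give the required vote.

Series A: 2/3 of 1687812 = 1125208; 1,125,208 required, 1,125,760 in favor — approved.
Series B: 3/4 of 9715146 = 7286359.50, rounded up to 7286360; 7,286,360 required, 7,284,969 in favor — not approved.
Series C: 4/5 of 1922511 = 1538008.80, rounded up to 1538009; 1,538,009 required, 1,538,344 in favor — approved.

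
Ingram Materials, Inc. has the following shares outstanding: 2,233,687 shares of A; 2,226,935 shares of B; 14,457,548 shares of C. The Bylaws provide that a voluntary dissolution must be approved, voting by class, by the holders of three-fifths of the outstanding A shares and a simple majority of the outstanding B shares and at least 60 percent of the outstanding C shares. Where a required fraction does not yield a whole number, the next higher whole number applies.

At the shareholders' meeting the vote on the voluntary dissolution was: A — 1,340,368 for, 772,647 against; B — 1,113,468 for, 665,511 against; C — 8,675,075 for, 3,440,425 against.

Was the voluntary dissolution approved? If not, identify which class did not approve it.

Approved — every class gave the required vote.

A: 3/5 of 2233687 = 1340212.20, rounded up to 1340213; 1,340,213 required, 1,340,368 in favor — approved.
B: a majority of 2226935 is 1113468; 1,113,468 required, 1,113,468 in favor — approved.
C: 3/5 of 14457548 = 8674528.80, rounded up to 8674529; 8,674,529 required, 8,675,075 in favor — approved.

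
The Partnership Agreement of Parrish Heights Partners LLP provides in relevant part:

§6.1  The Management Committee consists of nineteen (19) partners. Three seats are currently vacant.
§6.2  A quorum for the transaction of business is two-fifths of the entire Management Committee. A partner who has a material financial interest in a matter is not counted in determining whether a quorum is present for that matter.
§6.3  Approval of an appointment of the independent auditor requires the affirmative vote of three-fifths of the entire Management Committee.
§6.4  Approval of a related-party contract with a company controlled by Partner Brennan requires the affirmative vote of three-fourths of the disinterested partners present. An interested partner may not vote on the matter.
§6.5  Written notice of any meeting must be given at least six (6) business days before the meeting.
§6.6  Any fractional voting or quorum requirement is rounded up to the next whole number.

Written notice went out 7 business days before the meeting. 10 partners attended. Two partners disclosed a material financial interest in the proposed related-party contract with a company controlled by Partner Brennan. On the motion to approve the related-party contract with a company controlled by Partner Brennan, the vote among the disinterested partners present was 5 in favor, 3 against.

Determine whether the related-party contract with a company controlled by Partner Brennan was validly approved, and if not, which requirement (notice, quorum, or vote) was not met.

Invalid — vote requirement not satisfied.

Notice: 7 business days given; 6 required (7 ≥ 6). Satisfied.
Quorum: 10 present, but the 2 interested partners do not count, leaving 8. Quorum is 8. Satisfied.
Vote: the related-party contract with a company controlled by Partner Brennan requires three-fourths of the disinterested partners present (10 − 2 = 8). 3/4 of 8 = 6, so 6 affirmative votes are needed; 5 voted in favor. Not satisfied.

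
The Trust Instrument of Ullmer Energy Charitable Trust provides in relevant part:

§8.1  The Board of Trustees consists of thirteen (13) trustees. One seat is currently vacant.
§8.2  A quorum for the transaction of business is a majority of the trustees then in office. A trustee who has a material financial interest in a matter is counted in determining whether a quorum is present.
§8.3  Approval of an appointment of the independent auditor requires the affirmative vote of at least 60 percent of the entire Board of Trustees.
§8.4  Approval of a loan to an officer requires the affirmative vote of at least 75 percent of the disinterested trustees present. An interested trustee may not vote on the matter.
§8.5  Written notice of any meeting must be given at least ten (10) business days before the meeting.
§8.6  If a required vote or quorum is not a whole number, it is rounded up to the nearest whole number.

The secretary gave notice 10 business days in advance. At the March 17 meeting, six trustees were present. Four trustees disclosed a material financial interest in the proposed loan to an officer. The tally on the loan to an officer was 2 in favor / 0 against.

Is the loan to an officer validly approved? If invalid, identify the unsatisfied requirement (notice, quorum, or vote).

Invalid — quorum requirement not satisfied.

Notice: 10 business days given; 10 required (10 ≥ 10). Satisfied.
Quorum: 6 present (interested trustees count toward quorum); quorum is 7. Not satisfied.
Vote: the loan to an officer requires three-fourths of the disinterested trustees present (6 − 4 = 2). 3/4 of 2 = 1.50, rounded up to 2, so 2 affirmative votes are needed; 2 voted in favor. Satisfied. (Moot — without a quorum no business can be validly transacted.)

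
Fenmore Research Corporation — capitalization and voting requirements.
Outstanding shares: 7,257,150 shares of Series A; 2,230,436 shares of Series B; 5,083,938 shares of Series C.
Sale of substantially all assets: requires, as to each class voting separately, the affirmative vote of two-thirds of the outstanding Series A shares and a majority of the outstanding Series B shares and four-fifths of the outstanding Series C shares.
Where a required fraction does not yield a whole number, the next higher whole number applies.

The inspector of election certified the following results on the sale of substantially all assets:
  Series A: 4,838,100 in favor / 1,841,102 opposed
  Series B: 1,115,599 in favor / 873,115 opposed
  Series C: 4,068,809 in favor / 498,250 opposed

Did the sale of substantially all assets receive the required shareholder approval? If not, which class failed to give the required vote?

Approved — every class gave the required vote.

Series A: 2/3 of 7257150 = 4838100; 4,838,100 required, 4,838,100 in favor — approved.
Series B: a majority of 2230436 is 1115219; 1,115,219 required, 1,115,599 in favor — approved.
Series C: 4/5 of 5083938 = 4067150.40, rounded up to 4067151; 4,067,151 required, 4,068,809 in favor — approved.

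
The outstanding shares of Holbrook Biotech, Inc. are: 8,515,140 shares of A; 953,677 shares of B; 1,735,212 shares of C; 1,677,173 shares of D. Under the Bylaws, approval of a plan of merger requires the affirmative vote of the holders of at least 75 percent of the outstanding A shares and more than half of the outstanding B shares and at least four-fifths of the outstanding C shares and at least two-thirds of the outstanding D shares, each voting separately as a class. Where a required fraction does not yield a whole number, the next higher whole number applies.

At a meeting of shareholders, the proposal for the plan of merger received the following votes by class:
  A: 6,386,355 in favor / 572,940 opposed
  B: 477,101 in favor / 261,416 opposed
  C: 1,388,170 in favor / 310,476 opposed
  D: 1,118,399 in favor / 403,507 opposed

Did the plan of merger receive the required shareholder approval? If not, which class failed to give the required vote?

A: 3/4 of 8515140 = 6386355; 6,386,355 required, 6,386,355 in favor — approved.
B: a majority of 953677 is 476839; 476,839 required, 477,101 in favor — approved.
C: 4/5 of 1735212 = 1388169.60, rounded up to 1388170; 1,388,170 required, 1,388,170 in favor — approved.
D: 2/3 of 1677173 = 1118115.33, rounded up to 1118116; 1,118,116 required, 1,118,399 in favor — approved.

Approved — every class gave the required vote.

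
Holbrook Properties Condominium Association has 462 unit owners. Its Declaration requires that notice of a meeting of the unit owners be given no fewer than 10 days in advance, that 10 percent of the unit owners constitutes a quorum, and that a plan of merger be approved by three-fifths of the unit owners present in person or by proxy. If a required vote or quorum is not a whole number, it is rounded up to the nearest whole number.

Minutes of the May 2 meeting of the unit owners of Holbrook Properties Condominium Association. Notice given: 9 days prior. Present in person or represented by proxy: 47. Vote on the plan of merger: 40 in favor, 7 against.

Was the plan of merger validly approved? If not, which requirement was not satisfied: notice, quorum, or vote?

Invalid — notice requirement not satisfied.

Notice: 9 days given; 10 required. Not satisfied.
Quorum: 10% of 462 = 46.20, rounded up to 47; 47 present. Satisfied.
Vote: requires three-fifths of those present (47); 3/5 of 47 = 28.20, rounded up to 29, so 29 needed; 40 in favor. Satisfied.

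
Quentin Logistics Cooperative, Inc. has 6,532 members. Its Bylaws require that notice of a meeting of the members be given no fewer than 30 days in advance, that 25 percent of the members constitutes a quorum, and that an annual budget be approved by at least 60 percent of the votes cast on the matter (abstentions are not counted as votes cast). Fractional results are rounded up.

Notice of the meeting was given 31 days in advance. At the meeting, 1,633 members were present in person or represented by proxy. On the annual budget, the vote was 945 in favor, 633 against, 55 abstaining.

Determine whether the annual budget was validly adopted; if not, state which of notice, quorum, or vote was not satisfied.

Notice: 31 days given; 30 required. Satisfied.
Quorum: 25% of 6,532 = 1,633; 1,633 present. Satisfied.
Vote: requires three-fifths of the votes cast (1,633 − 55 abstaining = 1,578); 3/5 of 1578 = 946.80, rounded up to 947, so 947 needed; 945 in favor. Not satisfied.

Invalid — vote requirement not satisfied.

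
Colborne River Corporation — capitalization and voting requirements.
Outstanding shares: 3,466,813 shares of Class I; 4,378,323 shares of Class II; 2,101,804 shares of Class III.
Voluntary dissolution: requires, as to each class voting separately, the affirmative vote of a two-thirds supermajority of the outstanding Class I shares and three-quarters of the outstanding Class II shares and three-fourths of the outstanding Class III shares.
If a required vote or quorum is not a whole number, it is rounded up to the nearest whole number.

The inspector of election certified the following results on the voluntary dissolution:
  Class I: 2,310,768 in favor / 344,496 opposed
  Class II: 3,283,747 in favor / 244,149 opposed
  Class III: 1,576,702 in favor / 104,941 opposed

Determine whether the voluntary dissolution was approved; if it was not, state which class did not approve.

Not approved — the Class I shares did not give the required vote.

Class I: 2/3 of 3466813 = 2311208.67, rounded up to 2311209; 2,311,209 required, 2,310,768 in favor — not approved.
Class II: 3/4 of 4378323 = 3283742.25, rounded up to 3283743; 3,283,743 required, 3,283,747 in favor — approved.
Class III: 3/4 of 2101804 = 1576353; 1,576,353 required, 1,576,702 in favor — approved.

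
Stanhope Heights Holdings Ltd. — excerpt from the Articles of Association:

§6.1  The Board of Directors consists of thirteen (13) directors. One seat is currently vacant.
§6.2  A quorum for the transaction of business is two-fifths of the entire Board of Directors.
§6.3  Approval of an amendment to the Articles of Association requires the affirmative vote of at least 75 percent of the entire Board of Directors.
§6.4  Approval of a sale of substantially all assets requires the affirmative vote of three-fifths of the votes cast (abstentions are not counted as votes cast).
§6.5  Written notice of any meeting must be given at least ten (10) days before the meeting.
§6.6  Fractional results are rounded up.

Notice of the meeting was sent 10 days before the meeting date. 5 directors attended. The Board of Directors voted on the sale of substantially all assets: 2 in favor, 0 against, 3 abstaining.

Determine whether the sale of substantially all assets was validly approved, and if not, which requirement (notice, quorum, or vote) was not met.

Notice: 10 days given; 10 required (10 ≥ 10). Satisfied.
Quorum: 5 present; quorum is 6. Not satisfied.
Vote: the sale of substantially all assets requires three-fifths of the votes cast (5 present − 3 abstaining = 2). 3/5 of 2 = 1.20, rounded up to 2, so 2 affirmative votes are needed; 2 voted in favor. Satisfied. (Moot — without a quorum no business can be validly transacted.)

Invalid — quorum requirement not satisfied.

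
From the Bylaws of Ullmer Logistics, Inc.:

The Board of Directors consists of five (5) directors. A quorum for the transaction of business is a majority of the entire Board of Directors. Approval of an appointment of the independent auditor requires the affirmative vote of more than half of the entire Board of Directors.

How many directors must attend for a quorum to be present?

3

A majority of 5 is 3.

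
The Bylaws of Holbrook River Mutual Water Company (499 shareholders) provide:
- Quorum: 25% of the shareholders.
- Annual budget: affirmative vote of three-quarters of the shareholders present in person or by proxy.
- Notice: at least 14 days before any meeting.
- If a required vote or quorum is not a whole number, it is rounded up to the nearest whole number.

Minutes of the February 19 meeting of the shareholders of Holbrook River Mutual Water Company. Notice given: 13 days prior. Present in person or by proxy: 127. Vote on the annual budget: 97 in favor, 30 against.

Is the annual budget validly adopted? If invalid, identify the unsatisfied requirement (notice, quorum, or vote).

Invalid — notice requirement not satisfied.

Notice: 13 days given; 14 required. Not satisfied.
Quorum: 25% of 499 = 124.75, rounded up to 125; 127 present. Satisfied.
Vote: requires three-fourths of those present (127); 3/4 of 127 = 95.25, rounded up to 96, so 96 needed; 97 in favor. Satisfied.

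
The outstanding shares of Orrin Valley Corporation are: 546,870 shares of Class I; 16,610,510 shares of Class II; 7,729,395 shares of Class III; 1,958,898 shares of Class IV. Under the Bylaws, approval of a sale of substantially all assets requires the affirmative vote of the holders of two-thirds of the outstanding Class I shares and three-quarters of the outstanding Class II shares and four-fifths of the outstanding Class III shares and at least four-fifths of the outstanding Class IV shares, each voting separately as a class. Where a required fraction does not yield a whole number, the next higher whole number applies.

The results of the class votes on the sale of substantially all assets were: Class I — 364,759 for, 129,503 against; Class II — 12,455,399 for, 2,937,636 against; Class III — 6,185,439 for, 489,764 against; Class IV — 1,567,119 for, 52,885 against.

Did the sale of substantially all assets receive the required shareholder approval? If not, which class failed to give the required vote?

Class I: 2/3 of 546870 = 364580; 364,580 required, 364,759 in favor — approved.
Class II: 3/4 of 16610510 = 12457882.50, rounded up to 12457883; 12,457,883 required, 12,455,399 in favor — not approved.
Class III: 4/5 of 7729395 = 6183516; 6,183,516 required, 6,185,439 in favor — approved.
Class IV: 4/5 of 1958898 = 1567118.40, rounded up to 1567119; 1,567,119 required, 1,567,119 in favor — approved.

Not approved — the Class II shares did not give the required vote.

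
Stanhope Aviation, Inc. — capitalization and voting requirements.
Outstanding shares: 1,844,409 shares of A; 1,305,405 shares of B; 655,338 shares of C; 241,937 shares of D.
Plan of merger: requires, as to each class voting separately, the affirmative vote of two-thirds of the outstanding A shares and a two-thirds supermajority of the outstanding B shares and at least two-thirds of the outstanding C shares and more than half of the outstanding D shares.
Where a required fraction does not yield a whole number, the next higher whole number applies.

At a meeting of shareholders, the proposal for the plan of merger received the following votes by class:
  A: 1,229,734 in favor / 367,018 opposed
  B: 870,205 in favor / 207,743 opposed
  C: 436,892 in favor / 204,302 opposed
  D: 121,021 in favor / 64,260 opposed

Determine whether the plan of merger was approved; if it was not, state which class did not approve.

A: 2/3 of 1844409 = 1229606; 1,229,606 required, 1,229,734 in favor — approved.
B: 2/3 of 1305405 = 870270; 870,270 required, 870,205 in favor — not approved.
C: 2/3 of 655338 = 436892; 436,892 required, 436,892 in favor — approved.
D: a majority of 241937 is 120969; 120,969 required, 121,021 in favor — approved.

Not approved — the B shares did not give the required vote.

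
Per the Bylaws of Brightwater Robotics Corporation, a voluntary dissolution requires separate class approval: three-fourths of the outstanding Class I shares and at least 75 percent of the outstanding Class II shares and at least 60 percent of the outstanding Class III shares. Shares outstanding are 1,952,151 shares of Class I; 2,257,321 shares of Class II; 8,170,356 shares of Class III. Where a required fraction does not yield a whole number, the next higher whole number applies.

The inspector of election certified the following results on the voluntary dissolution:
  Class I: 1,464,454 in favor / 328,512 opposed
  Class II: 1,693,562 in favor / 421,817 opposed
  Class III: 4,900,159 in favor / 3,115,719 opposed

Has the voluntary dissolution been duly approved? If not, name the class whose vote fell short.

Class I: 3/4 of 1952151 = 1464113.25, rounded up to 1464114; 1,464,114 required, 1,464,454 in favor — approved.
Class II: 3/4 of 2257321 = 1692990.75, rounded up to 1692991; 1,692,991 required, 1,693,562 in favor — approved.
Class III: 3/5 of 8170356 = 4902213.60, rounded up to 4902214; 4,902,214 required, 4,900,159 in favor — not approved.

Not approved — the Class III shares did not give the required vote.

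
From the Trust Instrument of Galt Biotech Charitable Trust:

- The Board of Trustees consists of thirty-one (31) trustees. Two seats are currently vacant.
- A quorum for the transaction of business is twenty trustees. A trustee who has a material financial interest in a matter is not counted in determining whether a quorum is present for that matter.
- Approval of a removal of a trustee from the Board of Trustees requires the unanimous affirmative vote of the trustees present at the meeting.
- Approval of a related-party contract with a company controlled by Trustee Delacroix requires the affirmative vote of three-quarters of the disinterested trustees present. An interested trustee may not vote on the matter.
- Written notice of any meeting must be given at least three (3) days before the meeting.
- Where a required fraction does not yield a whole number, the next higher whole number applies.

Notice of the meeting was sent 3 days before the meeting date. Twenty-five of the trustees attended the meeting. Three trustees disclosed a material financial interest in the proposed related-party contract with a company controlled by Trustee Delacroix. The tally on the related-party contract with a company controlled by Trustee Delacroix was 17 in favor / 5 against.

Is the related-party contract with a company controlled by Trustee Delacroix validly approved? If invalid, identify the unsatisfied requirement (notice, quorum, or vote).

Valid — all requirements satisfied.

Notice: 3 days given; 3 required (3 ≥ 3). Satisfied.
Quorum: 25 present, but the 3 interested trustees do not count, leaving 22. Quorum is 20. Satisfied.
Vote: the related-party contract with a company controlled by Trustee Delacroix requires three-fourths of the disinterested trustees present (25 − 3 = 22). 3/4 of 22 = 16.50, rounded up to 17, so 17 affirmative votes are needed; 17 voted in favor. Satisfied.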